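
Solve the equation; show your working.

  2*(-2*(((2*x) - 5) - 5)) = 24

Step 1. [2*(-2*(((2*x) - 5) - 5)) = 24] 2·(inner) — divide through by 2. So div: -2*(((2*x) - 5) - 5) = 12.
Step 2. [-2*(((2*x) - 5) - 5) = 12] divide by the outer -2. So div: ((2*x) - 5) - 5 = -6.
Step 3. [((2*x) - 5) - 5 = -6] peel the -5: add 5 from each side ⇒ sub: (2*x) - 5 = -1.
Step 4. [(2*x) - 5 = -1] peel the -5: add 5 from each side ⇒ sub: 2*x = 4.
Step 5. [2*x = 4] 2·(inner) — divide through by 2 ⇒ div: x = 2.

Answer: x ∈ {2}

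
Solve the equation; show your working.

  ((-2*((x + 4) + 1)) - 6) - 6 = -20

Step 1. [((-2*((x + 4) + 1)) - 6) - 6 = -20] add 6: x sits inside (… - 6), so sub: (-2*((x + 4) + 1)) - 6 = -14.
Step 2. [(-2*((x + 4) + 1)) - 6 = -14] common factor -2 (LHS and -14) — divide through ⇒ factor: ((x + 4) + 1) + 3 = 7.
Step 3. [((x + 4) + 1) + 3 = 7] 3 comes off first (subtract 3) ⇒ sub: (x + 4) + 1 = 4.
Step 4. [(x + 4) + 1 = 4] peel the +1: subtract 1 from each side, so sub: x + 4 = 3.
Step 5. [x + 4 = 3] 4 comes off first (subtract 4) ⇒ sub: x = -1.

Answer: x ∈ {-1}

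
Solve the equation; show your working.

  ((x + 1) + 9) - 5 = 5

Step 1. [((x + 1) + 9) - 5 = 5] -5 is outermost — add 5 both sides. So sub: (x + 1) + 9 = 10.
Step 2. [(x + 1) + 9 = 10] the outer +9 inverts by subtracting 9. So sub: x + 1 = 1.
Step 3. [x + 1 = 1] 1 comes off first (subtract 1) ⇒ sub: x = 0.

Answer: x ∈ {0}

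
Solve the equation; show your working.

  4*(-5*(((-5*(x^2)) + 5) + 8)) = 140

Step 1. [4*(-5*(((-5*(x^2)) + 5) + 8)) = 140] 4·(inner) — divide through by 4, so div: -5*(((-5*(x^2)) + 5) + 8) = 35.
Step 2. [-5*(((-5*(x^2)) + 5) + 8) = 35] -5 out front; divide by -5. So div: ((-5*(x^2)) + 5) + 8 = -7.
Step 3. [((-5*(x^2)) + 5) + 8 = -7] +8 is outermost — subtract 8 both sides. So sub: (-5*(x^2)) + 5 = -15.
Step 4. [(-5*(x^2)) + 5 = -15] subtract 5: x sits inside (… + 5) ⇒ sub: -5*(x^2) = -20.
Step 5. [-5*(x^2) = -20] -5·(inner) — divide through by -5, so div: x^2 = 4.
Step 6. [x^2 = 4] √ both sides: 4 ≥ 0 gives two branches. So sqrt: x = 2 or -2.

Answer: x ∈ {-2, 2}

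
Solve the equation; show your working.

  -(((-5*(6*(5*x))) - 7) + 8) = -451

Step 1. [-(((-5*(6*(5*x))) - 7) + 8) = -451] flip signs both sides ⇒ neg: ((-5*(6*(5*x))) - 7) + 8 = 451.
Step 2. [((-5*(6*(5*x))) - 7) + 8 = 451] subtract 8: x sits inside (… + 8). So sub: (-5*(6*(5*x))) - 7 = 443.
Step 3. [(-5*(6*(5*x))) - 7 = 443] -7 is outermost — add 7 both sides ⇒ sub: -5*(6*(5*x)) = 450.
Step 4. [-5*(6*(5*x)) = 450] divide by the outer -5, so div: 6*(5*x) = -90.
Step 5. [6*(5*x) = -90] LHS = 6·(…); ÷6 both sides, so div: 5*x = -15.
Step 6. [5*x = -15] 5·(inner) — divide through by 5, so div: x = -3.

Answer: x ∈ {-3}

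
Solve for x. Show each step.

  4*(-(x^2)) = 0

Step 1. [4*(-(x^2)) = 0] 4·(inner) — divide through by 4 ⇒ div: -(x^2) = 0.
Step 2. [-(x^2) = 0] flip signs both sides. So neg: x^2 = 0.
Step 3. [x^2 = 0] LHS squared, RHS 0 ≥ 0: apply √ (±) ⇒ sqrt: x = 0.

Answer: x ∈ {0}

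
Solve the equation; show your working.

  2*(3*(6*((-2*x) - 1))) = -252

Step 1. [2*(3*(6*((-2*x) - 1))) = -252] LHS = 2·(…); ÷2 both sides ⇒ div: 3*(6*((-2*x) - 1)) = -126.
Step 2. [3*(6*((-2*x) - 1)) = -126] 3·(inner) — divide through by 3. So div: 6*((-2*x) - 1) = -42.
Step 3. [6*((-2*x) - 1) = -42] 6 out front; divide by 6 ⇒ div: (-2*x) - 1 = -7.
Step 4. [(-2*x) - 1 = -7] the outer -1 inverts by adding 1 ⇒ sub: -2*x = -6.
Step 5. [-2*x = -6] -2 out front; divide by -2, so div: x = 3.

Answer: x ∈ {3}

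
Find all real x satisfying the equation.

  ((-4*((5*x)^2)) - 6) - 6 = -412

Step 1. [((-4*((5*x)^2)) - 6) - 6 = -412] 6 comes off first (add 6). So sub: (-4*((5*x)^2)) - 6 = -406.
Step 2. [(-4*((5*x)^2)) - 6 = -406] the outer -6 inverts by adding 6. So sub: -4*((5*x)^2) = -400.
Step 3. [-4*((5*x)^2) = -400] -4 out front; divide by -4 ⇒ div: (5*x)^2 = 100.
Step 4. [(5*x)^2 = 100] 100 ≥ 0, LHS is (·)² — take ±√. So sqrt: 5*x = 10 or -10.
Step 5. [5*x = 10 or -10] LHS = 5·(…); ÷5 both sides ⇒ div: x = 2 or -2.

Answer: x ∈ {-2, 2}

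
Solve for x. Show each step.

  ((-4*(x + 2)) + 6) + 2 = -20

Step 1. [((-4*(x + 2)) + 6) + 2 = -20] 2 comes off first (subtract 2), so sub: (-4*(x + 2)) + 6 = -22.
Step 2. [(-4*(x + 2)) + 6 = -22] subtract 6: x sits inside (… + 6), so sub: -4*(x + 2) = -28.
Step 3. [-4*(x + 2) = -28] LHS = -4·(…); ÷-4 both sides, so div: x + 2 = 7.
Step 4. [x + 2 = 7] the outer +2 inverts by subtracting 2, so sub: x = 5.

Answer: x ∈ {5}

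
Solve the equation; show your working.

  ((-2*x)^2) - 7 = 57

Step 1. [((-2*x)^2) - 7 = 57] the outer -7 inverts by adding 7 ⇒ sub: (-2*x)^2 = 64.
Step 2. [(-2*x)^2 = 64] 64 ≥ 0, LHS is (·)² — take ±√, so sqrt: -2*x = 8 or -8.
Step 3. [-2*x = 8 or -8] leading coefficient -2: divide by -2, so div: x = -4 or 4.

Answer: x ∈ {-4, 4}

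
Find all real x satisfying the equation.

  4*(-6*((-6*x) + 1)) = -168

Step 1. [4*(-6*((-6*x) + 1)) = -168] LHS = 4·(…); ÷4 both sides. So div: -6*((-6*x) + 1) = -42.
Step 2. [-6*((-6*x) + 1) = -42] -6 out front; divide by -6, so div: (-6*x) + 1 = 7.
Step 3. [(-6*x) + 1 = 7] 1 comes off first (subtract 1). So sub: -6*x = 6.
Step 4. [-6*x = 6] leading coefficient -6: divide by -6, so div: x = -1.

Answer: x ∈ {-1}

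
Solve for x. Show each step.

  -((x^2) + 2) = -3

Step 1. [-((x^2) + 2) = -3] leading − — multiply by −1, so neg: (x^2) + 2 = 3.
Step 2. [(x^2) + 2 = 3] peel the +2: subtract 2 from each side. So sub: x^2 = 1.
Step 3. [x^2 = 1] √ both sides: 1 ≥ 0 gives two branches, so sqrt: x = 1 or -1.

Answer: x ∈ {-1, 1}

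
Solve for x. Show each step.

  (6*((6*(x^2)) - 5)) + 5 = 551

Step 1. [(6*((6*(x^2)) - 5)) + 5 = 551] +5 is outermost — subtract 5 both sides, so sub: 6*((6*(x^2)) - 5) = 546.
Step 2. [6*((6*(x^2)) - 5) = 546] 6 out front; divide by 6 ⇒ div: (6*(x^2)) - 5 = 91.
Step 3. [(6*(x^2)) - 5 = 91] 5 comes off first (add 5). So sub: 6*(x^2) = 96.
Step 4. [6*(x^2) = 96] 6 out front; divide by 6. So div: x^2 = 16.
Step 5. [x^2 = 16] √ both sides: 16 ≥ 0 gives two branches. So sqrt: x = 4 or -4.

Answer: x ∈ {-4, 4}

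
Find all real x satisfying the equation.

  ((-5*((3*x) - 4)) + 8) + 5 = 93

Step 1. [((-5*((3*x) - 4)) + 8) + 5 = 93] 5 comes off first (subtract 5), so sub: (-5*((3*x) - 4)) + 8 = 88.
Step 2. [(-5*((3*x) - 4)) + 8 = 88] peel the +8: subtract 8 from each side, so sub: -5*((3*x) - 4) = 80.
Step 3. [-5*((3*x) - 4) = 80] LHS = -5·(…); ÷-5 both sides. So div: (3*x) - 4 = -16.
Step 4. [(3*x) - 4 = -16] -4 is outermost — add 4 both sides ⇒ sub: 3*x = -12.
Step 5. [3*x = -12] LHS = 3·(…); ÷3 both sides, so div: x = -4.

Answer: x ∈ {-4}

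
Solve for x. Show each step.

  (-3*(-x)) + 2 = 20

Step 1. [(-3*(-x)) + 2 = 20] +2 is outermost — subtract 2 both sides. So sub: -3*(-x) = 18.
Step 2. [-3*(-x) = 18] -3 out front; divide by -3. So div: -x = -6.
Step 3. [-x = -6] LHS negated; negate both sides ⇒ neg: x = 6.

Answer: x ∈ {6}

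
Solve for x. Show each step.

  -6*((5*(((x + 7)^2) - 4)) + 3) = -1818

Step 1. [-6*((5*(((x + 7)^2) - 4)) + 3) = -1818] -6 out front; divide by -6, so div: (5*(((x + 7)^2) - 4)) + 3 = 303.
Step 2. [(5*(((x + 7)^2) - 4)) + 3 = 303] peel the +3: subtract 3 from each side ⇒ sub: 5*(((x + 7)^2) - 4) = 300.
Step 3. [5*(((x + 7)^2) - 4) = 300] divide by the outer 5, so div: ((x + 7)^2) - 4 = 60.
Step 4. [((x + 7)^2) - 4 = 60] peel the -4: add 4 from each side ⇒ sub: (x + 7)^2 = 64.
Step 5. [(x + 7)^2 = 64] 64 ≥ 0, LHS is (·)² — take ±√ ⇒ sqrt: x + 7 = 8 or -8.
Step 6. [x + 7 = 8 or -8] 7 comes off first (subtract 7). So sub: x = 1 or -15.

Answer: x ∈ {-15, 1}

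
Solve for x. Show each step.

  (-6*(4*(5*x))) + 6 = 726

Step 1. [(-6*(4*(5*x))) + 6 = 726] -6 | LHS and -6 | 726: pull -6 out. So factor: (4*(5*x)) - 1 = -121.
Step 2. [(4*(5*x)) - 1 = -121] 1 comes off first (add 1) ⇒ sub: 4*(5*x) = -120.
Step 3. [4*(5*x) = -120] 4·(inner) — divide through by 4. So div: 5*x = -30.
Step 4. [5*x = -30] 5 out front; divide by 5, so div: x = -6.

Answer: x ∈ {-6}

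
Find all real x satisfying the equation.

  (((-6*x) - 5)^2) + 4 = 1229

Step 1. [(((-6*x) - 5)^2) + 4 = 1229] 4 comes off first (subtract 4), so sub: ((-6*x) - 5)^2 = 1225.
Step 2. [((-6*x) - 5)^2 = 1225] 1225 ≥ 0, LHS is (·)² — take ±√, so sqrt: (-6*x) - 5 = 35 or -35.
Step 3. [(-6*x) - 5 = 35 or -35] -5 is outermost — add 5 both sides. So sub: -6*x = 40 or -30.
Step 4. [-6*x = 40 or -30] leading coefficient -6: divide by -6, so div: x = -20/3 or 5.

Answer: x ∈ {-20/3, 5}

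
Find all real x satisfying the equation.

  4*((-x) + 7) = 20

Step 1. [4*((-x) + 7) = 20] 4 out front; divide by 4. So div: (-x) + 7 = 5.
Step 2. [(-x) + 7 = 5] +7 is outermost — subtract 7 both sides ⇒ sub: -x = -2.
Step 3. [-x = -2] flip signs both sides ⇒ neg: x = 2.

Answer: x ∈ {2}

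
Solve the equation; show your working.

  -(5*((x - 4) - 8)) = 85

Step 1. [-(5*((x - 4) - 8)) = 85] leading − — multiply by −1. So neg: 5*((x - 4) - 8) = -85.
Step 2. [5*((x - 4) - 8) = -85] 5 out front; divide by 5, so div: (x - 4) - 8 = -17.
Step 3. [(x - 4) - 8 = -17] 8 comes off first (add 8) ⇒ sub: x - 4 = -9.
Step 4. [x - 4 = -9] the outer -4 inverts by adding 4. So sub: x = -5.

Answer: x ∈ {-5}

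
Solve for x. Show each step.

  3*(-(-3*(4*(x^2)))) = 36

Step 1. [3*(-(-3*(4*(x^2)))) = 36] divide by the outer 3 ⇒ div: -(-3*(4*(x^2))) = 12.
Step 2. [-(-3*(4*(x^2))) = 12] flip signs both sides ⇒ neg: -3*(4*(x^2)) = -12.
Step 3. [-3*(4*(x^2)) = -12] leading coefficient -3: divide by -3, so div: 4*(x^2) = 4.
Step 4. [4*(x^2) = 4] 4 out front; divide by 4. So div: x^2 = 1.
Step 5. [x^2 = 1] √ both sides: 1 ≥ 0 gives two branches, so sqrt: x = 1 or -1.

Answer: x ∈ {-1, 1}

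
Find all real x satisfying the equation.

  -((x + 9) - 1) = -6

Step 1. [-((x + 9) - 1) = -6] LHS negated; negate both sides, so neg: (x + 9) - 1 = 6.
Step 2. [(x + 9) - 1 = 6] add 1: x sits inside (… - 1), so sub: x + 9 = 7.
Step 3. [x + 9 = 7] +9 is outermost — subtract 9 both sides, so sub: x = -2.

Answer: x ∈ {-2}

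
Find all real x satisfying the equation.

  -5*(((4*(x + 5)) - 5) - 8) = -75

Step 1. [-5*(((4*(x + 5)) - 5) - 8) = -75] -5·(inner) — divide through by -5 ⇒ div: ((4*(x + 5)) - 5) - 8 = 15.
Step 2. [((4*(x + 5)) - 5) - 8 = 15] -8 is outermost — add 8 both sides, so sub: (4*(x + 5)) - 5 = 23.
Step 3. [(4*(x + 5)) - 5 = 23] the outer -5 inverts by adding 5, so sub: 4*(x + 5) = 28.
Step 4. [4*(x + 5) = 28] 4·(inner) — divide through by 4, so div: x + 5 = 7.
Step 5. [x + 5 = 7] subtract 5: x sits inside (… + 5), so sub: x = 2.

Answer: x ∈ {2}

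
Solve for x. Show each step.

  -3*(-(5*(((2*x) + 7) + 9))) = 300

Step 1. [-3*(-(5*(((2*x) + 7) + 9))) = 300] leading coefficient -3: divide by -3. So div: -(5*(((2*x) + 7) + 9)) = -100.
Step 2. [-(5*(((2*x) + 7) + 9)) = -100] flip signs both sides, so neg: 5*(((2*x) + 7) + 9) = 100.
Step 3. [5*(((2*x) + 7) + 9) = 100] divide by the outer 5. So div: ((2*x) + 7) + 9 = 20.
Step 4. [((2*x) + 7) + 9 = 20] subtract 9: x sits inside (… + 9), so sub: (2*x) + 7 = 11.
Step 5. [(2*x) + 7 = 11] peel the +7: subtract 7 from each side ⇒ sub: 2*x = 4.
Step 6. [2*x = 4] 2·(inner) — divide through by 2, so div: x = 2.

Answer: x ∈ {2}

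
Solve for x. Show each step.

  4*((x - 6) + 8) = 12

Step 1. [4*((x - 6) + 8) = 12] 4 out front; divide by 4, so div: (x - 6) + 8 = 3.
Step 2. [(x - 6) + 8 = 3] 8 comes off first (subtract 8) ⇒ sub: x - 6 = -5.
Step 3. [x - 6 = -5] peel the -6: add 6 from each side. So sub: x = 1.

Answer: x ∈ {1}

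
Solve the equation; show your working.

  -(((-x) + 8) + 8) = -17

Step 1. [-(((-x) + 8) + 8) = -17] LHS negated; negate both sides, so neg: ((-x) + 8) + 8 = 17.
Step 2. [((-x) + 8) + 8 = 17] +8 is outermost — subtract 8 both sides, so sub: (-x) + 8 = 9.
Step 3. [(-x) + 8 = 9] subtract 8: x sits inside (… + 8). So sub: -x = 1.
Step 4. [-x = 1] flip signs both sides. So neg: x = -1.

Answer: x ∈ {-1}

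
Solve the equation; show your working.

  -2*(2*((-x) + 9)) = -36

Step 1. [-2*(2*((-x) + 9)) = -36] -2 out front; divide by -2 ⇒ div: 2*((-x) + 9) = 18.
Step 2. [2*((-x) + 9) = 18] 2 out front; divide by 2, so div: (-x) + 9 = 9.
Step 3. [(-x) + 9 = 9] the outer +9 inverts by subtracting 9, so sub: -x = 0.
Step 4. [-x = 0] leading − — multiply by −1 ⇒ neg: x = 0.

Answer: x ∈ {0}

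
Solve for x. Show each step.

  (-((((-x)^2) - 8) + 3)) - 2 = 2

Step 1. [(-((((-x)^2) - 8) + 3)) - 2 = 2] the outer -2 inverts by adding 2. So sub: -((((-x)^2) - 8) + 3) = 4.
Step 2. [-((((-x)^2) - 8) + 3) = 4] leading − — multiply by −1. So neg: (((-x)^2) - 8) + 3 = -4.
Step 3. [(((-x)^2) - 8) + 3 = -4] 3 comes off first (subtract 3) ⇒ sub: ((-x)^2) - 8 = -7.
Step 4. [((-x)^2) - 8 = -7] peel the -8: add 8 from each side, so sub: (-x)^2 = 1.
Step 5. [(-x)^2 = 1] LHS squared, RHS 1 ≥ 0: apply √ (±), so sqrt: -x = 1 or -1.
Step 6. [-x = 1 or -1] flip signs both sides, so neg: x = -1 or 1.

Answer: x ∈ {-1, 1}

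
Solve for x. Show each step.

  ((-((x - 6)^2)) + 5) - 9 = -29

Step 1. [((-((x - 6)^2)) + 5) - 9 = -29] 9 comes off first (add 9) ⇒ sub: (-((x - 6)^2)) + 5 = -20.
Step 2. [(-((x - 6)^2)) + 5 = -20] the outer +5 inverts by subtracting 5 ⇒ sub: -((x - 6)^2) = -25.
Step 3. [-((x - 6)^2) = -25] LHS negated; negate both sides. So neg: (x - 6)^2 = 25.
Step 4. [(x - 6)^2 = 25] 25 ≥ 0, LHS is (·)² — take ±√. So sqrt: x - 6 = 5 or -5.
Step 5. [x - 6 = 5 or -5] 6 comes off first (add 6) ⇒ sub: x = 11 or 1.

Answer: x ∈ {1, 11}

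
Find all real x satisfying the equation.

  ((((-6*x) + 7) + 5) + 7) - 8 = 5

Step 1. [((((-6*x) + 7) + 5) + 7) - 8 = 5] 8 comes off first (add 8) ⇒ sub: (((-6*x) + 7) + 5) + 7 = 13.
Step 2. [(((-6*x) + 7) + 5) + 7 = 13] +7 is outermost — subtract 7 both sides. So sub: ((-6*x) + 7) + 5 = 6.
Step 3. [((-6*x) + 7) + 5 = 6] 5 comes off first (subtract 5) ⇒ sub: (-6*x) + 7 = 1.
Step 4. [(-6*x) + 7 = 1] the outer +7 inverts by subtracting 7, so sub: -6*x = -6.
Step 5. [-6*x = -6] leading coefficient -6: divide by -6 ⇒ div: x = 1.

Answer: x ∈ {1}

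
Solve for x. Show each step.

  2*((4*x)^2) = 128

Step 1. [2*((4*x)^2) = 128] leading coefficient 2: divide by 2, so div: (4*x)^2 = 64.
Step 2. [(4*x)^2 = 64] 64 ≥ 0, LHS is (·)² — take ±√ ⇒ sqrt: 4*x = 8 or -8.
Step 3. [4*x = 8 or -8] LHS = 4·(…); ÷4 both sides, so div: x = 2 or -2.

Answer: x ∈ {-2, 2}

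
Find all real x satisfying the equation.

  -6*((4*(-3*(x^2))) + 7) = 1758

Step 1. [-6*((4*(-3*(x^2))) + 7) = 1758] leading coefficient -6: divide by -6, so div: (4*(-3*(x^2))) + 7 = -293.
Step 2. [(4*(-3*(x^2))) + 7 = -293] peel the +7: subtract 7 from each side. So sub: 4*(-3*(x^2)) = -300.
Step 3. [4*(-3*(x^2)) = -300] LHS = 4·(…); ÷4 both sides. So div: -3*(x^2) = -75.
Step 4. [-3*(x^2) = -75] -3·(inner) — divide through by -3 ⇒ div: x^2 = 25.
Step 5. [x^2 = 25] √ both sides: 25 ≥ 0 gives two branches. So sqrt: x = 5 or -5.

Answer: x ∈ {-5, 5}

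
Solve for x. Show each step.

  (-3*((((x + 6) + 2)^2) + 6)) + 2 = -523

Step 1. [(-3*((((x + 6) + 2)^2) + 6)) + 2 = -523] +2 is outermost — subtract 2 both sides ⇒ sub: -3*((((x + 6) + 2)^2) + 6) = -525.
Step 2. [-3*((((x + 6) + 2)^2) + 6) = -525] divide by the outer -3, so div: (((x + 6) + 2)^2) + 6 = 175.
Step 3. [(((x + 6) + 2)^2) + 6 = 175] subtract 6: x sits inside (… + 6), so sub: ((x + 6) + 2)^2 = 169.
Step 4. [((x + 6) + 2)^2 = 169] 169 ≥ 0, LHS is (·)² — take ±√, so sqrt: (x + 6) + 2 = 13 or -13.
Step 5. [(x + 6) + 2 = 13 or -13] +2 is outermost — subtract 2 both sides, so sub: x + 6 = 11 or -15.
Step 6. [x + 6 = 11 or -15] +6 is outermost — subtract 6 both sides ⇒ sub: x = 5 or -21.

Answer: x ∈ {-21, 5}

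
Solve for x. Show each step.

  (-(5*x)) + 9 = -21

Step 1. [(-(5*x)) + 9 = -21] +9 is outermost — subtract 9 both sides. So sub: -(5*x) = -30.
Step 2. [-(5*x) = -30] flip signs both sides, so neg: 5*x = 30.
Step 3. [5*x = 30] 5 out front; divide by 5, so div: x = 6.

Answer: x ∈ {6}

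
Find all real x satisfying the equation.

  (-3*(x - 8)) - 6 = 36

Step 1. [(-3*(x - 8)) - 6 = 36] common factor -3 (LHS and 36) — divide through ⇒ factor: (x - 8) + 2 = -12.
Step 2. [(x - 8) + 2 = -12] +2 is outermost — subtract 2 both sides. So sub: x - 8 = -14.
Step 3. [x - 8 = -14] peel the -8: add 8 from each side, so sub: x = -6.

Answer: x ∈ {-6}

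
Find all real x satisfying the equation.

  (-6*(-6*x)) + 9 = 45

Step 1. [(-6*(-6*x)) + 9 = 45] 9 comes off first (subtract 9), so sub: -6*(-6*x) = 36.
Step 2. [-6*(-6*x) = 36] -6 out front; divide by -6 ⇒ div: -6*x = -6.
Step 3. [-6*x = -6] leading coefficient -6: divide by -6. So div: x = 1.

Answer: x ∈ {1}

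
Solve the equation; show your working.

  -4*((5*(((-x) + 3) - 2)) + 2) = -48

Step 1. [-4*((5*(((-x) + 3) - 2)) + 2) = -48] -4·(inner) — divide through by -4, so div: (5*(((-x) + 3) - 2)) + 2 = 12.
Step 2. [(5*(((-x) + 3) - 2)) + 2 = 12] 2 comes off first (subtract 2), so sub: 5*(((-x) + 3) - 2) = 10.
Step 3. [5*(((-x) + 3) - 2) = 10] 5·(inner) — divide through by 5, so div: ((-x) + 3) - 2 = 2.
Step 4. [((-x) + 3) - 2 = 2] peel the -2: add 2 from each side. So sub: (-x) + 3 = 4.
Step 5. [(-x) + 3 = 4] subtract 3: x sits inside (… + 3), so sub: -x = 1.
Step 6. [-x = 1] flip signs both sides, so neg: x = -1.

Answer: x ∈ {-1}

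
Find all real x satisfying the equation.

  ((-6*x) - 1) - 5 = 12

Step 1. [((-6*x) - 1) - 5 = 12] the outer -5 inverts by adding 5 ⇒ sub: (-6*x) - 1 = 17.
Step 2. [(-6*x) - 1 = 17] 1 comes off first (add 1). So sub: -6*x = 18.
Step 3. [-6*x = 18] leading coefficient -6: divide by -6 ⇒ div: x = -3.

Answer: x ∈ {-3}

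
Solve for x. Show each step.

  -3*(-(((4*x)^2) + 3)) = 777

Step 1. [-3*(-(((4*x)^2) + 3)) = 777] -3·(inner) — divide through by -3. So div: -(((4*x)^2) + 3) = -259.
Step 2. [-(((4*x)^2) + 3) = -259] flip signs both sides. So neg: ((4*x)^2) + 3 = 259.
Step 3. [((4*x)^2) + 3 = 259] +3 is outermost — subtract 3 both sides ⇒ sub: (4*x)^2 = 256.
Step 4. [(4*x)^2 = 256] √ both sides: 256 ≥ 0 gives two branches, so sqrt: 4*x = 16 or -16.
Step 5. [4*x = 16 or -16] 4 out front; divide by 4. So div: x = 4 or -4.

Answer: x ∈ {-4, 4}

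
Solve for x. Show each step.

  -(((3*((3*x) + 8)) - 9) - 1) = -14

Step 1. [-(((3*((3*x) + 8)) - 9) - 1) = -14] leading − — multiply by −1, so neg: ((3*((3*x) + 8)) - 9) - 1 = 14.
Step 2. [((3*((3*x) + 8)) - 9) - 1 = 14] add 1: x sits inside (… - 1), so sub: (3*((3*x) + 8)) - 9 = 15.
Step 3. [(3*((3*x) + 8)) - 9 = 15] peel the -9: add 9 from each side. So sub: 3*((3*x) + 8) = 24.
Step 4. [3*((3*x) + 8) = 24] 3 out front; divide by 3, so div: (3*x) + 8 = 8.
Step 5. [(3*x) + 8 = 8] peel the +8: subtract 8 from each side, so sub: 3*x = 0.
Step 6. [3*x = 0] 3 out front; divide by 3. So div: x = 0.

Answer: x ∈ {0}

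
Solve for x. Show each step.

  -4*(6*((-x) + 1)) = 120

Step 1. [-4*(6*((-x) + 1)) = 120] -4·(inner) — divide through by -4, so div: 6*((-x) + 1) = -30.
Step 2. [6*((-x) + 1) = -30] leading coefficient 6: divide by 6, so div: (-x) + 1 = -5.
Step 3. [(-x) + 1 = -5] peel the +1: subtract 1 from each side ⇒ sub: -x = -6.
Step 4. [-x = -6] LHS negated; negate both sides. So neg: x = 6.

Answer: x ∈ {6}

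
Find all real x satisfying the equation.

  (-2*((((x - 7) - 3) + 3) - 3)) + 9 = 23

Step 1. [(-2*((((x - 7) - 3) + 3) - 3)) + 9 = 23] peel the +9: subtract 9 from each side, so sub: -2*((((x - 7) - 3) + 3) - 3) = 14.
Step 2. [-2*((((x - 7) - 3) + 3) - 3) = 14] -2 out front; divide by -2 ⇒ div: (((x - 7) - 3) + 3) - 3 = -7.
Step 3. [(((x - 7) - 3) + 3) - 3 = -7] add 3: x sits inside (… - 3) ⇒ sub: ((x - 7) - 3) + 3 = -4.
Step 4. [((x - 7) - 3) + 3 = -4] subtract 3: x sits inside (… + 3) ⇒ sub: (x - 7) - 3 = -7.
Step 5. [(x - 7) - 3 = -7] peel the -3: add 3 from each side. So sub: x - 7 = -4.
Step 6. [x - 7 = -4] -7 is outermost — add 7 both sides. So sub: x = 3.

Answer: x ∈ {3}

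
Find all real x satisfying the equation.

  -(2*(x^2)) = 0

Step 1. [-(2*(x^2)) = 0] leading − — multiply by −1, so neg: 2*(x^2) = 0.
Step 2. [2*(x^2) = 0] LHS = 2·(…); ÷2 both sides ⇒ div: x^2 = 0.
Step 3. [x^2 = 0] LHS squared, RHS 0 ≥ 0: apply √ (±). So sqrt: x = 0.

Answer: x ∈ {0}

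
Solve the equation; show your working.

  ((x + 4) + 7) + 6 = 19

Step 1. [((x + 4) + 7) + 6 = 19] subtract 6: x sits inside (… + 6) ⇒ sub: (x + 4) + 7 = 13.
Step 2. [(x + 4) + 7 = 13] the outer +7 inverts by subtracting 7 ⇒ sub: x + 4 = 6.
Step 3. [x + 4 = 6] 4 comes off first (subtract 4) ⇒ sub: x = 2.

Answer: x ∈ {2}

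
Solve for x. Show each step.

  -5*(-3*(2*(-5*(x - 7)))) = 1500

Step 1. [-5*(-3*(2*(-5*(x - 7)))) = 1500] -5·(inner) — divide through by -5. So div: -3*(2*(-5*(x - 7))) = -300.
Step 2. [-3*(2*(-5*(x - 7))) = -300] -3·(inner) — divide through by -3. So div: 2*(-5*(x - 7)) = 100.
Step 3. [2*(-5*(x - 7)) = 100] LHS = 2·(…); ÷2 both sides. So div: -5*(x - 7) = 50.
Step 4. [-5*(x - 7) = 50] -5·(inner) — divide through by -5, so div: x - 7 = -10.
Step 5. [x - 7 = -10] peel the -7: add 7 from each side. So sub: x = -3.

Answer: x ∈ {-3}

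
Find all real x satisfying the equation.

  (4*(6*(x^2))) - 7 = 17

Step 1. [(4*(6*(x^2))) - 7 = 17] the outer -7 inverts by adding 7 ⇒ sub: 4*(6*(x^2)) = 24.
Step 2. [4*(6*(x^2)) = 24] divide by the outer 4, so div: 6*(x^2) = 6.
Step 3. [6*(x^2) = 6] divide by the outer 6. So div: x^2 = 1.
Step 4. [x^2 = 1] √ both sides: 1 ≥ 0 gives two branches ⇒ sqrt: x = 1 or -1.

Answer: x ∈ {-1, 1}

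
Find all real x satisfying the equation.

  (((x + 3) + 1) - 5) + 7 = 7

Step 1. [(((x + 3) + 1) - 5) + 7 = 7] +7 is outermost — subtract 7 both sides ⇒ sub: ((x + 3) + 1) - 5 = 0.
Step 2. [((x + 3) + 1) - 5 = 0] peel the -5: add 5 from each side. So sub: (x + 3) + 1 = 5.
Step 3. [(x + 3) + 1 = 5] peel the +1: subtract 1 from each side ⇒ sub: x + 3 = 4.
Step 4. [x + 3 = 4] 3 comes off first (subtract 3). So sub: x = 1.

Answer: x ∈ {1}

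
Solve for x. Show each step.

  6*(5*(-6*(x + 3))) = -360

Step 1. [6*(5*(-6*(x + 3))) = -360] 6·(inner) — divide through by 6 ⇒ div: 5*(-6*(x + 3)) = -60.
Step 2. [5*(-6*(x + 3)) = -60] leading coefficient 5: divide by 5, so div: -6*(x + 3) = -12.
Step 3. [-6*(x + 3) = -12] divide by the outer -6, so div: x + 3 = 2.
Step 4. [x + 3 = 2] 3 comes off first (subtract 3). So sub: x = -1.

Answer: x ∈ {-1}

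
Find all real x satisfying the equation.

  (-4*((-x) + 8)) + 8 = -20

Step 1. [(-4*((-x) + 8)) + 8 = -20] -4 divides every term; factor it out. So factor: ((-x) + 8) - 2 = 5.
Step 2. [((-x) + 8) - 2 = 5] the outer -2 inverts by adding 2 ⇒ sub: (-x) + 8 = 7.
Step 3. [(-x) + 8 = 7] subtract 8: x sits inside (… + 8) ⇒ sub: -x = -1.
Step 4. [-x = -1] flip signs both sides. So neg: x = 1.

Answer: x ∈ {1}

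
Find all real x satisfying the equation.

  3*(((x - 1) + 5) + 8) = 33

Step 1. [3*(((x - 1) + 5) + 8) = 33] divide by the outer 3. So div: ((x - 1) + 5) + 8 = 11.
Step 2. [((x - 1) + 5) + 8 = 11] +8 is outermost — subtract 8 both sides ⇒ sub: (x - 1) + 5 = 3.
Step 3. [(x - 1) + 5 = 3] 5 comes off first (subtract 5), so sub: x - 1 = -2.
Step 4. [x - 1 = -2] peel the -1: add 1 from each side. So sub: x = -1.

Answer: x ∈ {-1}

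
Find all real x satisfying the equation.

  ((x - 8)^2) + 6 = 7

Step 1. [((x - 8)^2) + 6 = 7] 6 comes off first (subtract 6) ⇒ sub: (x - 8)^2 = 1.
Step 2. [(x - 8)^2 = 1] 1 ≥ 0, LHS is (·)² — take ±√. So sqrt: x - 8 = 1 or -1.
Step 3. [x - 8 = 1 or -1] the outer -8 inverts by adding 8. So sub: x = 9 or 7.

Answer: x ∈ {7, 9}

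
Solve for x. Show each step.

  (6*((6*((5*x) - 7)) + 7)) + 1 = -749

Step 1. [(6*((6*((5*x) - 7)) + 7)) + 1 = -749] the outer +1 inverts by subtracting 1. So sub: 6*((6*((5*x) - 7)) + 7) = -750.
Step 2. [6*((6*((5*x) - 7)) + 7) = -750] 6·(inner) — divide through by 6, so div: (6*((5*x) - 7)) + 7 = -125.
Step 3. [(6*((5*x) - 7)) + 7 = -125] subtract 7: x sits inside (… + 7), so sub: 6*((5*x) - 7) = -132.
Step 4. [6*((5*x) - 7) = -132] divide by the outer 6, so div: (5*x) - 7 = -22.
Step 5. [(5*x) - 7 = -22] the outer -7 inverts by adding 7 ⇒ sub: 5*x = -15.
Step 6. [5*x = -15] 5·(inner) — divide through by 5 ⇒ div: x = -3.

Answer: x ∈ {-3}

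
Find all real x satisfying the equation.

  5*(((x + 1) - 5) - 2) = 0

Step 1. [5*(((x + 1) - 5) - 2) = 0] 5 out front; divide by 5. So div: ((x + 1) - 5) - 2 = 0.
Step 2. [((x + 1) - 5) - 2 = 0] -2 is outermost — add 2 both sides, so sub: (x + 1) - 5 = 2.
Step 3. [(x + 1) - 5 = 2] 5 comes off first (add 5). So sub: x + 1 = 7.
Step 4. [x + 1 = 7] +1 is outermost — subtract 1 both sides ⇒ sub: x = 6.

Answer: x ∈ {6}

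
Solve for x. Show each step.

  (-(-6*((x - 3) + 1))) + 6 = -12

Step 1. [(-(-6*((x - 3) + 1))) + 6 = -12] subtract 6: x sits inside (… + 6), so sub: -(-6*((x - 3) + 1)) = -18.
Step 2. [-(-6*((x - 3) + 1)) = -18] flip signs both sides, so neg: -6*((x - 3) + 1) = 18.
Step 3. [-6*((x - 3) + 1) = 18] divide by the outer -6. So div: (x - 3) + 1 = -3.
Step 4. [(x - 3) + 1 = -3] 1 comes off first (subtract 1) ⇒ sub: x - 3 = -4.
Step 5. [x - 3 = -4] peel the -3: add 3 from each side, so sub: x = -1.

Answer: x ∈ {-1}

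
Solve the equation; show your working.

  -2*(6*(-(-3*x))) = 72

Step 1. [-2*(6*(-(-3*x))) = 72] leading coefficient -2: divide by -2. So div: 6*(-(-3*x)) = -36.
Step 2. [6*(-(-3*x)) = -36] LHS = 6·(…); ÷6 both sides ⇒ div: -(-3*x) = -6.
Step 3. [-(-3*x) = -6] flip signs both sides. So neg: -3*x = 6.
Step 4. [-3*x = 6] divide by the outer -3 ⇒ div: x = -2.

Answer: x ∈ {-2}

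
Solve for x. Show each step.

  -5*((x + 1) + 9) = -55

Step 1. [-5*((x + 1) + 9) = -55] leading coefficient -5: divide by -5 ⇒ div: (x + 1) + 9 = 11.
Step 2. [(x + 1) + 9 = 11] peel the +9: subtract 9 from each side. So sub: x + 1 = 2.
Step 3. [x + 1 = 2] subtract 1: x sits inside (… + 1). So sub: x = 1.

Answer: x ∈ {1}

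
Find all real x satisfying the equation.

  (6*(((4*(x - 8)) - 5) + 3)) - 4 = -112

Step 1. [(6*(((4*(x - 8)) - 5) + 3)) - 4 = -112] 4 comes off first (add 4). So sub: 6*(((4*(x - 8)) - 5) + 3) = -108.
Step 2. [6*(((4*(x - 8)) - 5) + 3) = -108] leading coefficient 6: divide by 6, so div: ((4*(x - 8)) - 5) + 3 = -18.
Step 3. [((4*(x - 8)) - 5) + 3 = -18] +3 is outermost — subtract 3 both sides, so sub: (4*(x - 8)) - 5 = -21.
Step 4. [(4*(x - 8)) - 5 = -21] 5 comes off first (add 5), so sub: 4*(x - 8) = -16.
Step 5. [4*(x - 8) = -16] 4 out front; divide by 4. So div: x - 8 = -4.
Step 6. [x - 8 = -4] the outer -8 inverts by adding 8, so sub: x = 4.

Answer: x ∈ {4}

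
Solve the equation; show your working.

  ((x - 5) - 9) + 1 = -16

Step 1. [((x - 5) - 9) + 1 = -16] subtract 1: x sits inside (… + 1), so sub: (x - 5) - 9 = -17.
Step 2. [(x - 5) - 9 = -17] -9 is outermost — add 9 both sides ⇒ sub: x - 5 = -8.
Step 3. [x - 5 = -8] the outer -5 inverts by adding 5 ⇒ sub: x = -3.

Answer: x ∈ {-3}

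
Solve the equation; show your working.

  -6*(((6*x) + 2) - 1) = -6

Step 1. [-6*(((6*x) + 2) - 1) = -6] LHS = -6·(…); ÷-6 both sides, so div: ((6*x) + 2) - 1 = 1.
Step 2. [((6*x) + 2) - 1 = 1] -1 is outermost — add 1 both sides, so sub: (6*x) + 2 = 2.
Step 3. [(6*x) + 2 = 2] 2 comes off first (subtract 2) ⇒ sub: 6*x = 0.
Step 4. [6*x = 0] divide by the outer 6 ⇒ div: x = 0.

Answer: x ∈ {0}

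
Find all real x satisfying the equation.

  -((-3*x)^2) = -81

Step 1. [-((-3*x)^2) = -81] LHS negated; negate both sides. So neg: (-3*x)^2 = 81.
Step 2. [(-3*x)^2 = 81] 81 ≥ 0, LHS is (·)² — take ±√ ⇒ sqrt: -3*x = 9 or -9.
Step 3. [-3*x = 9 or -9] leading coefficient -3: divide by -3. So div: x = -3 or 3.

Answer: x ∈ {-3, 3}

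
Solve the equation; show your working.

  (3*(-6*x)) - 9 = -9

Step 1. [(3*(-6*x)) - 9 = -9] common factor 3 (LHS and -9) — divide through ⇒ factor: (-6*x) - 3 = -3.
Step 2. [(-6*x) - 3 = -3] -3 is outermost — add 3 both sides. So sub: -6*x = 0.
Step 3. [-6*x = 0] divide by the outer -6. So div: x = 0.

Answer: x ∈ {0}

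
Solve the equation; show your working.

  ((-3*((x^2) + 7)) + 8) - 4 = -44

Step 1. [((-3*((x^2) + 7)) + 8) - 4 = -44] -4 is outermost — add 4 both sides ⇒ sub: (-3*((x^2) + 7)) + 8 = -40.
Step 2. [(-3*((x^2) + 7)) + 8 = -40] subtract 8: x sits inside (… + 8). So sub: -3*((x^2) + 7) = -48.
Step 3. [-3*((x^2) + 7) = -48] leading coefficient -3: divide by -3. So div: (x^2) + 7 = 16.
Step 4. [(x^2) + 7 = 16] subtract 7: x sits inside (… + 7) ⇒ sub: x^2 = 9.
Step 5. [x^2 = 9] LHS squared, RHS 9 ≥ 0: apply √ (±). So sqrt: x = 3 or -3.

Answer: x ∈ {-3, 3}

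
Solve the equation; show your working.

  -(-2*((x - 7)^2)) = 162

Step 1. [-(-2*((x - 7)^2)) = 162] flip signs both sides. So neg: -2*((x - 7)^2) = -162.
Step 2. [-2*((x - 7)^2) = -162] -2·(inner) — divide through by -2 ⇒ div: (x - 7)^2 = 81.
Step 3. [(x - 7)^2 = 81] 81 ≥ 0, LHS is (·)² — take ±√ ⇒ sqrt: x - 7 = 9 or -9.
Step 4. [x - 7 = 9 or -9] peel the -7: add 7 from each side ⇒ sub: x = 16 or -2.

Answer: x ∈ {-2, 16}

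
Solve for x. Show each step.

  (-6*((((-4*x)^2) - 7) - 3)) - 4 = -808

Step 1. [(-6*((((-4*x)^2) - 7) - 3)) - 4 = -808] the outer -4 inverts by adding 4, so sub: -6*((((-4*x)^2) - 7) - 3) = -804.
Step 2. [-6*((((-4*x)^2) - 7) - 3) = -804] -6·(inner) — divide through by -6. So div: (((-4*x)^2) - 7) - 3 = 134.
Step 3. [(((-4*x)^2) - 7) - 3 = 134] peel the -3: add 3 from each side. So sub: ((-4*x)^2) - 7 = 137.
Step 4. [((-4*x)^2) - 7 = 137] add 7: x sits inside (… - 7), so sub: (-4*x)^2 = 144.
Step 5. [(-4*x)^2 = 144] LHS squared, RHS 144 ≥ 0: apply √ (±), so sqrt: -4*x = 12 or -12.
Step 6. [-4*x = 12 or -12] -4 out front; divide by -4. So div: x = -3 or 3.

Answer: x ∈ {-3, 3}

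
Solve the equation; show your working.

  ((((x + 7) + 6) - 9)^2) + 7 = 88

Step 1. [((((x + 7) + 6) - 9)^2) + 7 = 88] subtract 7: x sits inside (… + 7). So sub: (((x + 7) + 6) - 9)^2 = 81.
Step 2. [(((x + 7) + 6) - 9)^2 = 81] √ both sides: 81 ≥ 0 gives two branches. So sqrt: ((x + 7) + 6) - 9 = 9 or -9.
Step 3. [((x + 7) + 6) - 9 = 9 or -9] the outer -9 inverts by adding 9 ⇒ sub: (x + 7) + 6 = 18 or 0.
Step 4. [(x + 7) + 6 = 18 or 0] subtract 6: x sits inside (… + 6), so sub: x + 7 = 12 or -6.
Step 5. [x + 7 = 12 or -6] subtract 7: x sits inside (… + 7). So sub: x = 5 or -13.

Answer: x ∈ {-13, 5}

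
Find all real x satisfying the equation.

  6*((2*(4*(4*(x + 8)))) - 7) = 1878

Step 1. [6*((2*(4*(4*(x + 8)))) - 7) = 1878] 6 out front; divide by 6 ⇒ div: (2*(4*(4*(x + 8)))) - 7 = 313.
Step 2. [(2*(4*(4*(x + 8)))) - 7 = 313] peel the -7: add 7 from each side. So sub: 2*(4*(4*(x + 8))) = 320.
Step 3. [2*(4*(4*(x + 8))) = 320] LHS = 2·(…); ÷2 both sides. So div: 4*(4*(x + 8)) = 160.
Step 4. [4*(4*(x + 8)) = 160] LHS = 4·(…); ÷4 both sides, so div: 4*(x + 8) = 40.
Step 5. [4*(x + 8) = 40] LHS = 4·(…); ÷4 both sides, so div: x + 8 = 10.
Step 6. [x + 8 = 10] subtract 8: x sits inside (… + 8), so sub: x = 2.

Answer: x ∈ {2}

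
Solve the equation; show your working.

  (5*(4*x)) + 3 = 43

Step 1. [(5*(4*x)) + 3 = 43] 3 comes off first (subtract 3), so sub: 5*(4*x) = 40.
Step 2. [5*(4*x) = 40] LHS = 5·(…); ÷5 both sides. So div: 4*x = 8.
Step 3. [4*x = 8] leading coefficient 4: divide by 4 ⇒ div: x = 2.

Answer: x ∈ {2}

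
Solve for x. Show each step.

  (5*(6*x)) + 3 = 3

Step 1. [(5*(6*x)) + 3 = 3] 3 comes off first (subtract 3) ⇒ sub: 5*(6*x) = 0.
Step 2. [5*(6*x) = 0] divide by the outer 5. So div: 6*x = 0.
Step 3. [6*x = 0] divide by the outer 6 ⇒ div: x = 0.

Answer: x ∈ {0}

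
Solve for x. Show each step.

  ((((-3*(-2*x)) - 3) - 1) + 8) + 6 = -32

Step 1. [((((-3*(-2*x)) - 3) - 1) + 8) + 6 = -32] the outer +6 inverts by subtracting 6 ⇒ sub: (((-3*(-2*x)) - 3) - 1) + 8 = -38.
Step 2. [(((-3*(-2*x)) - 3) - 1) + 8 = -38] subtract 8: x sits inside (… + 8) ⇒ sub: ((-3*(-2*x)) - 3) - 1 = -46.
Step 3. [((-3*(-2*x)) - 3) - 1 = -46] -1 is outermost — add 1 both sides, so sub: (-3*(-2*x)) - 3 = -45.
Step 4. [(-3*(-2*x)) - 3 = -45] -3 | LHS and -3 | -45: pull -3 out ⇒ factor: (-2*x) + 1 = 15.
Step 5. [(-2*x) + 1 = 15] the outer +1 inverts by subtracting 1. So sub: -2*x = 14.
Step 6. [-2*x = 14] leading coefficient -2: divide by -2, so div: x = -7.

Answer: x ∈ {-7}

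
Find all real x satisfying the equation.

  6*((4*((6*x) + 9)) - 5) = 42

Step 1. [6*((4*((6*x) + 9)) - 5) = 42] divide by the outer 6. So div: (4*((6*x) + 9)) - 5 = 7.
Step 2. [(4*((6*x) + 9)) - 5 = 7] -5 is outermost — add 5 both sides. So sub: 4*((6*x) + 9) = 12.
Step 3. [4*((6*x) + 9) = 12] 4·(inner) — divide through by 4, so div: (6*x) + 9 = 3.
Step 4. [(6*x) + 9 = 3] the outer +9 inverts by subtracting 9. So sub: 6*x = -6.
Step 5. [6*x = -6] 6 out front; divide by 6, so div: x = -1.

Answer: x ∈ {-1}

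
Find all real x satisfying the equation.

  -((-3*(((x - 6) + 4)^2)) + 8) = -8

Step 1. [-((-3*(((x - 6) + 4)^2)) + 8) = -8] LHS negated; negate both sides. So neg: (-3*(((x - 6) + 4)^2)) + 8 = 8.
Step 2. [(-3*(((x - 6) + 4)^2)) + 8 = 8] the outer +8 inverts by subtracting 8 ⇒ sub: -3*(((x - 6) + 4)^2) = 0.
Step 3. [-3*(((x - 6) + 4)^2) = 0] leading coefficient -3: divide by -3. So div: ((x - 6) + 4)^2 = 0.
Step 4. [((x - 6) + 4)^2 = 0] 0 ≥ 0, LHS is (·)² — take ±√. So sqrt: (x - 6) + 4 = 0.
Step 5. [(x - 6) + 4 = 0] the outer +4 inverts by subtracting 4, so sub: x - 6 = -4.
Step 6. [x - 6 = -4] add 6: x sits inside (… - 6). So sub: x = 2.

Answer: x ∈ {2}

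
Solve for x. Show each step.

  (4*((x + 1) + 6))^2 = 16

Step 1. [(4*((x + 1) + 6))^2 = 16] 16 ≥ 0, LHS is (·)² — take ±√. So sqrt: 4*((x + 1) + 6) = 4 or -4.
Step 2. [4*((x + 1) + 6) = 4 or -4] LHS = 4·(…); ÷4 both sides. So div: (x + 1) + 6 = 1 or -1.
Step 3. [(x + 1) + 6 = 1 or -1] +6 is outermost — subtract 6 both sides ⇒ sub: x + 1 = -5 or -7.
Step 4. [x + 1 = -5 or -7] 1 comes off first (subtract 1). So sub: x = -6 or -8.

Answer: x ∈ {-8, -6}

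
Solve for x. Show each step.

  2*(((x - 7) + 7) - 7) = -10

Step 1. [2*(((x - 7) + 7) - 7) = -10] LHS = 2·(…); ÷2 both sides ⇒ div: ((x - 7) + 7) - 7 = -5.
Step 2. [((x - 7) + 7) - 7 = -5] add 7: x sits inside (… - 7) ⇒ sub: (x - 7) + 7 = 2.
Step 3. [(x - 7) + 7 = 2] 7 comes off first (subtract 7). So sub: x - 7 = -5.
Step 4. [x - 7 = -5] add 7: x sits inside (… - 7). So sub: x = 2.

Answer: x ∈ {2}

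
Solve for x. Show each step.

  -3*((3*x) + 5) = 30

Step 1. [-3*((3*x) + 5) = 30] divide by the outer -3, so div: (3*x) + 5 = -10.
Step 2. [(3*x) + 5 = -10] +5 is outermost — subtract 5 both sides, so sub: 3*x = -15.
Step 3. [3*x = -15] divide by the outer 3, so div: x = -5.

Answer: x ∈ {-5}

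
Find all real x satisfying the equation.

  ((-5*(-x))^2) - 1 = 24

Step 1. [((-5*(-x))^2) - 1 = 24] add 1: x sits inside (… - 1). So sub: (-5*(-x))^2 = 25.
Step 2. [(-5*(-x))^2 = 25] 25 ≥ 0, LHS is (·)² — take ±√, so sqrt: -5*(-x) = 5 or -5.
Step 3. [-5*(-x) = 5 or -5] divide by the outer -5 ⇒ div: -x = -1 or 1.
Step 4. [-x = -1 or 1] flip signs both sides, so neg: x = 1 or -1.

Answer: x ∈ {-1, 1}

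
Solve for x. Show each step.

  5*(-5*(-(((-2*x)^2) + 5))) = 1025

Step 1. [5*(-5*(-(((-2*x)^2) + 5))) = 1025] 5 out front; divide by 5, so div: -5*(-(((-2*x)^2) + 5)) = 205.
Step 2. [-5*(-(((-2*x)^2) + 5)) = 205] -5·(inner) — divide through by -5, so div: -(((-2*x)^2) + 5) = -41.
Step 3. [-(((-2*x)^2) + 5) = -41] LHS negated; negate both sides. So neg: ((-2*x)^2) + 5 = 41.
Step 4. [((-2*x)^2) + 5 = 41] +5 is outermost — subtract 5 both sides, so sub: (-2*x)^2 = 36.
Step 5. [(-2*x)^2 = 36] √ both sides: 36 ≥ 0 gives two branches. So sqrt: -2*x = 6 or -6.
Step 6. [-2*x = 6 or -6] leading coefficient -2: divide by -2 ⇒ div: x = -3 or 3.

Answer: x ∈ {-3, 3}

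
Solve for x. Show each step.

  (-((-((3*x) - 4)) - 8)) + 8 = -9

Step 1. [(-((-((3*x) - 4)) - 8)) + 8 = -9] the outer +8 inverts by subtracting 8. So sub: -((-((3*x) - 4)) - 8) = -17.
Step 2. [-((-((3*x) - 4)) - 8) = -17] flip signs both sides ⇒ neg: (-((3*x) - 4)) - 8 = 17.
Step 3. [(-((3*x) - 4)) - 8 = 17] the outer -8 inverts by adding 8, so sub: -((3*x) - 4) = 25.
Step 4. [-((3*x) - 4) = 25] flip signs both sides. So neg: (3*x) - 4 = -25.
Step 5. [(3*x) - 4 = -25] 4 comes off first (add 4), so sub: 3*x = -21.
Step 6. [3*x = -21] 3 out front; divide by 3, so div: x = -7.

Answer: x ∈ {-7}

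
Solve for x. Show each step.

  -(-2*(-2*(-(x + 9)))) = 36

Step 1. [-(-2*(-2*(-(x + 9)))) = 36] leading − — multiply by −1. So neg: -2*(-2*(-(x + 9))) = -36.
Step 2. [-2*(-2*(-(x + 9))) = -36] leading coefficient -2: divide by -2, so div: -2*(-(x + 9)) = 18.
Step 3. [-2*(-(x + 9)) = 18] -2·(inner) — divide through by -2, so div: -(x + 9) = -9.
Step 4. [-(x + 9) = -9] flip signs both sides ⇒ neg: x + 9 = 9.
Step 5. [x + 9 = 9] 9 comes off first (subtract 9), so sub: x = 0.

Answer: x ∈ {0}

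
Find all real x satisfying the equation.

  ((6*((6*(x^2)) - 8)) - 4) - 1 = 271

Step 1. [((6*((6*(x^2)) - 8)) - 4) - 1 = 271] the outer -1 inverts by adding 1, so sub: (6*((6*(x^2)) - 8)) - 4 = 272.
Step 2. [(6*((6*(x^2)) - 8)) - 4 = 272] 4 comes off first (add 4), so sub: 6*((6*(x^2)) - 8) = 276.
Step 3. [6*((6*(x^2)) - 8) = 276] leading coefficient 6: divide by 6 ⇒ div: (6*(x^2)) - 8 = 46.
Step 4. [(6*(x^2)) - 8 = 46] peel the -8: add 8 from each side. So sub: 6*(x^2) = 54.
Step 5. [6*(x^2) = 54] 6·(inner) — divide through by 6. So div: x^2 = 9.
Step 6. [x^2 = 9] LHS squared, RHS 9 ≥ 0: apply √ (±). So sqrt: x = 3 or -3.

Answer: x ∈ {-3, 3}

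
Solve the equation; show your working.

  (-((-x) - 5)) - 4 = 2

Step 1. [(-((-x) - 5)) - 4 = 2] 4 comes off first (add 4). So sub: -((-x) - 5) = 6.
Step 2. [-((-x) - 5) = 6] leading − — multiply by −1, so neg: (-x) - 5 = -6.
Step 3. [(-x) - 5 = -6] -5 is outermost — add 5 both sides, so sub: -x = -1.
Step 4. [-x = -1] flip signs both sides ⇒ neg: x = 1.

Answer: x ∈ {1}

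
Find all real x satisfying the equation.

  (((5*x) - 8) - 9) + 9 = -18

Step 1. [(((5*x) - 8) - 9) + 9 = -18] 9 comes off first (subtract 9). So sub: ((5*x) - 8) - 9 = -27.
Step 2. [((5*x) - 8) - 9 = -27] add 9: x sits inside (… - 9). So sub: (5*x) - 8 = -18.
Step 3. [(5*x) - 8 = -18] 8 comes off first (add 8), so sub: 5*x = -10.
Step 4. [5*x = -10] 5·(inner) — divide through by 5. So div: x = -2.

Answer: x ∈ {-2}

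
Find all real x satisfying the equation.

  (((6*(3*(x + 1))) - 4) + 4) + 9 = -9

Step 1. [(((6*(3*(x + 1))) - 4) + 4) + 9 = -9] subtract 9: x sits inside (… + 9), so sub: ((6*(3*(x + 1))) - 4) + 4 = -18.
Step 2. [((6*(3*(x + 1))) - 4) + 4 = -18] the outer +4 inverts by subtracting 4, so sub: (6*(3*(x + 1))) - 4 = -22.
Step 3. [(6*(3*(x + 1))) - 4 = -22] add 4: x sits inside (… - 4). So sub: 6*(3*(x + 1)) = -18.
Step 4. [6*(3*(x + 1)) = -18] LHS = 6·(…); ÷6 both sides, so div: 3*(x + 1) = -3.
Step 5. [3*(x + 1) = -3] 3 out front; divide by 3, so div: x + 1 = -1.
Step 6. [x + 1 = -1] +1 is outermost — subtract 1 both sides, so sub: x = -2.

Answer: x ∈ {-2}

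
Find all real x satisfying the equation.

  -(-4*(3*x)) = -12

Step 1. [-(-4*(3*x)) = -12] flip signs both sides. So neg: -4*(3*x) = 12.
Step 2. [-4*(3*x) = 12] leading coefficient -4: divide by -4. So div: 3*x = -3.
Step 3. [3*x = -3] 3·(inner) — divide through by 3, so div: x = -1.

Answer: x ∈ {-1}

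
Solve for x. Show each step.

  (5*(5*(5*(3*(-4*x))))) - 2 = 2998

Step 1. [(5*(5*(5*(3*(-4*x))))) - 2 = 2998] peel the -2: add 2 from each side ⇒ sub: 5*(5*(5*(3*(-4*x)))) = 3000.
Step 2. [5*(5*(5*(3*(-4*x)))) = 3000] 5·(inner) — divide through by 5, so div: 5*(5*(3*(-4*x))) = 600.
Step 3. [5*(5*(3*(-4*x))) = 600] leading coefficient 5: divide by 5 ⇒ div: 5*(3*(-4*x)) = 120.
Step 4. [5*(3*(-4*x)) = 120] 5·(inner) — divide through by 5 ⇒ div: 3*(-4*x) = 24.
Step 5. [3*(-4*x) = 24] leading coefficient 3: divide by 3, so div: -4*x = 8.
Step 6. [-4*x = 8] -4 out front; divide by -4 ⇒ div: x = -2.

Answer: x ∈ {-2}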